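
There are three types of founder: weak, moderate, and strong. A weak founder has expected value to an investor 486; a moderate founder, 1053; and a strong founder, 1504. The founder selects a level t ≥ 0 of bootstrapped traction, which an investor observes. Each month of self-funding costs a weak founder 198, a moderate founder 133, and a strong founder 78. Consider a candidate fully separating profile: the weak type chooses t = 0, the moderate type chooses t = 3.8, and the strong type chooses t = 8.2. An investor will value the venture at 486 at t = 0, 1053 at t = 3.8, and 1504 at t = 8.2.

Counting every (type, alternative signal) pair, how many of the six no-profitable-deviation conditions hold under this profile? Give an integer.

Moderate (own payoff 1053 − 133×3.8 = 547.6): to t=0 gives 486 → no gain ✓; to t=8.2 gives 1504 − 133×8.2 = 413.4 → no gain ✓.
Strong (own payoff 1504 − 78×8.2 = 864.4): to t=0 gives 486 → no gain ✓; to t=3.8 gives 1053 − 78×3.8 = 756.6 → no gain ✓.
Weak (own payoff 486): to t=3.8 gives 1053 − 198×3.8 = 300.6 → no gain ✓; to t=8.2 gives 1504 − 198×8.2 = -119.6 → no gain ✓.
6 of the 6 constraints hold; this profile is a separating equilibrium.

6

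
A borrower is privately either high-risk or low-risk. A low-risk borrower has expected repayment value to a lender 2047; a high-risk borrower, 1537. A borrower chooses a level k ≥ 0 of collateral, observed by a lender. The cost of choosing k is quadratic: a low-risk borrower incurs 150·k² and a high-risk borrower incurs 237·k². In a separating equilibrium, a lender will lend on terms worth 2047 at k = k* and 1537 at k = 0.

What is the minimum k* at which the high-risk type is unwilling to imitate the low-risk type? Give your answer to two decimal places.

1.47

The high-risk type at k = 0 receives 1537; imitating at k* yields 2047 − 237·k*².
Indifference: 1537 = 2047 − 237·k*², so k*² = (2047 − 1537) / 237 ≈ 2.1519.
k* = √2.1519 ≈ 1.47.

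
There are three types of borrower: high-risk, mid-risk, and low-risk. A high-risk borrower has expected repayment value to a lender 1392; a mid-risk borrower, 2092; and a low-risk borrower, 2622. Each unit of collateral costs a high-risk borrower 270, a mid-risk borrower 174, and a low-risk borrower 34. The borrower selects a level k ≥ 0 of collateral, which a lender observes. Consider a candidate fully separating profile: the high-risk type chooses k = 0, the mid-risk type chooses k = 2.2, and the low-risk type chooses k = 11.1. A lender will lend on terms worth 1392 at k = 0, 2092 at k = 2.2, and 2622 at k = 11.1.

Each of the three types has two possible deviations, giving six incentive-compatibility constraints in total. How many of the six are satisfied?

5

Low-risk (own payoff 2622 − 34×11.1 = 2244.6): to k=0 gives 1392 → no gain ✓; to k=2.2 gives 2092 − 34×2.2 = 2017.2 → no gain ✓.
High-risk (own payoff 1392): to k=2.2 gives 2092 − 270×2.2 = 1498 → profitable ✗; to k=11.1 gives 2622 − 270×11.1 = -375 → no gain ✓.
Mid-risk (own payoff 2092 − 174×2.2 = 1709.2): to k=0 gives 1392 → no gain ✓; to k=11.1 gives 2622 − 174×11.1 = 690.6 → no gain ✓.
5 of the 6 constraints hold; not an equilibrium.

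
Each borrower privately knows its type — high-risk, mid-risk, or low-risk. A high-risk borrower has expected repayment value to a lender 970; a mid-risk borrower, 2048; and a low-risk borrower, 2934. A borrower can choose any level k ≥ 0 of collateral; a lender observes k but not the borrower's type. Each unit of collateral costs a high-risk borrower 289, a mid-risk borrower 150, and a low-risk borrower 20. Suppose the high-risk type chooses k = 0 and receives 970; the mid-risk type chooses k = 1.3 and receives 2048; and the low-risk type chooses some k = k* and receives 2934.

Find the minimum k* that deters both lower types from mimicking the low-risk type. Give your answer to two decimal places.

7.21

High-risk type (on-path payoff 970) won't mimic when 970 ≥ 2934 − 289·k*, i.e. k* ≥ 6.80.
Mid-risk type (on-path payoff 2048 − 150×1.3 = 1853) won't mimic when 1853 ≥ 2934 − 150·k*, i.e. k* ≥ 7.21.
Both must hold, so k* = max(6.80, 7.21) = 7.21. The mid-risk type's constraint binds.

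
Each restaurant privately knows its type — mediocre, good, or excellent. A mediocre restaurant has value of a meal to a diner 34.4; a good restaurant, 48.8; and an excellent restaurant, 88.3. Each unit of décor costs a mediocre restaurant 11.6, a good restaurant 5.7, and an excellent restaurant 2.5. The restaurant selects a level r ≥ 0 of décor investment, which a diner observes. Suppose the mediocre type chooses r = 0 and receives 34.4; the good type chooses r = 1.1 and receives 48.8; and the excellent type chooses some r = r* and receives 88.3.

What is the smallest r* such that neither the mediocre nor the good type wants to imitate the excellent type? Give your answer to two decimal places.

8.03

Mediocre type (on-path payoff 34.4) won't mimic when 34.4 ≥ 88.3 − 11.6·r*, i.e. r* ≥ 4.65.
Good type (on-path payoff 48.8 − 5.7×1.1 = 42.53) won't mimic when 42.53 ≥ 88.3 − 5.7·r*, i.e. r* ≥ 8.03.
Both must hold, so r* = max(4.65, 8.03) = 8.03. The good type's constraint binds.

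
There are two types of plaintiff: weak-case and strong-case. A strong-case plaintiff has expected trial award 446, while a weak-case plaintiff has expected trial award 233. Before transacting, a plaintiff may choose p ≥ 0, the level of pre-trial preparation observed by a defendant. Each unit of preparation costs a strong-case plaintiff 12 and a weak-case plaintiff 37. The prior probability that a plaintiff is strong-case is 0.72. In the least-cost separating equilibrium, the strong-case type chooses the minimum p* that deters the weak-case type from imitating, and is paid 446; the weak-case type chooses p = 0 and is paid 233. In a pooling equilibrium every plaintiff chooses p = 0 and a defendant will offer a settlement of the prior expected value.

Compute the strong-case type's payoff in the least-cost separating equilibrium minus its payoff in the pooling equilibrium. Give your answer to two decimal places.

-9.44

Least-cost separating signal: p* solves 233 = 446 − 37·p*, so p* = (446 − 233)/37 ≈ 5.7568.
Strong-case type's separating payoff: 446 − 12 × p* = 446 − 12 × (446 − 233)/37 = 446 − 2556/37 ≈ 376.9189.
Pooling payoff: 0.72 × 446 + 0.28 × 233 = 386.36.
Difference: 376.9189 − 386.36 = -9.4411, i.e. -9.44 to two decimal places.
The strong-case type would prefer the pooling outcome.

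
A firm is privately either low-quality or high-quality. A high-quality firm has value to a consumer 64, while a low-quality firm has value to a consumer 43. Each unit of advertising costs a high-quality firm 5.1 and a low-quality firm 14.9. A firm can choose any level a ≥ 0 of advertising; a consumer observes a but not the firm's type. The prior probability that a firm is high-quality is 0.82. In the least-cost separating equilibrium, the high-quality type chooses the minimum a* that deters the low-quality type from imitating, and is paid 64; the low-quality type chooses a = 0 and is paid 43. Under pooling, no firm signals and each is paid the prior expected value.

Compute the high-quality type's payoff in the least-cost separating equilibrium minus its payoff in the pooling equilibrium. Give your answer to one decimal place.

-3.4

Least-cost separating signal: a* solves 43 = 64 − 14.9·a*, so a* = (64 − 43)/14.9 ≈ 1.4094.
High-quality type's separating payoff: 64 − 5.1 × a* = 64 − 5.1 × (64 − 43)/14.9 = 64 − 107.1/14.9 ≈ 56.812.
Pooling payoff: 0.82 × 64 + 0.18 × 43 = 60.22.
Difference: 56.812 − 60.22 = -3.408, i.e. -3.4 to one decimal place.
The high-quality type would prefer the pooling outcome.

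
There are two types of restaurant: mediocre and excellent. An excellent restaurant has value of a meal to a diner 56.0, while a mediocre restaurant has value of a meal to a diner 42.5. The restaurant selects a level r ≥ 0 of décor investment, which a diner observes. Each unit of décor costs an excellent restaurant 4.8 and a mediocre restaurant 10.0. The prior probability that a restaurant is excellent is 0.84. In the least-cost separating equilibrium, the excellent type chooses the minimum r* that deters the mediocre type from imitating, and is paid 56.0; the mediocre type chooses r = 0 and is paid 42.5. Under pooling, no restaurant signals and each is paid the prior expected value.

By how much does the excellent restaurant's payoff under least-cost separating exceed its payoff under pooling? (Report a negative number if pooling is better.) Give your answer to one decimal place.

-4.3

Least-cost separating signal: r* solves 42.5 = 56.0 − 10.0·r*, so r* = (56.0 − 42.5)/10.0 = 1.35.
Excellent type's separating payoff: 56.0 − 4.8 × r* = 56.0 − 4.8 × (56.0 − 42.5)/10.0 = 56.0 − 64.8/10.0 = 49.52.
Pooling payoff: 0.84 × 56.0 + 0.16 × 42.5 = 53.84.
Difference: 49.52 − 53.84 = -4.32, i.e. -4.3 to one decimal place.
The excellent type would prefer the pooling outcome.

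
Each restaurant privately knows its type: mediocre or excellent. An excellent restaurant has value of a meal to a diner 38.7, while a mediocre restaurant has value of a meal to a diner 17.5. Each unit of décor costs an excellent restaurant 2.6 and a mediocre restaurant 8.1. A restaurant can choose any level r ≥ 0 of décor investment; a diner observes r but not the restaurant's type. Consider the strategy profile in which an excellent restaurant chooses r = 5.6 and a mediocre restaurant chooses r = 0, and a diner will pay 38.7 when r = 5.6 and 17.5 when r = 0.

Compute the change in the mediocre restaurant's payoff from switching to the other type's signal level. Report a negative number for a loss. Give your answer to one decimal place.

-24.2

Playing r = 0 the mediocre restaurant receives 17.5.
Deviating to r = 5.6 brings payment 38.7 at cost 8.1 × 5.6 = 45.36, netting -6.66.
Gain from deviating: -6.66 − 17.5 = -24.16, i.e. -24.2 to one decimal place.
The gain is negative, so the mediocre type's incentive-compatibility constraint is satisfied.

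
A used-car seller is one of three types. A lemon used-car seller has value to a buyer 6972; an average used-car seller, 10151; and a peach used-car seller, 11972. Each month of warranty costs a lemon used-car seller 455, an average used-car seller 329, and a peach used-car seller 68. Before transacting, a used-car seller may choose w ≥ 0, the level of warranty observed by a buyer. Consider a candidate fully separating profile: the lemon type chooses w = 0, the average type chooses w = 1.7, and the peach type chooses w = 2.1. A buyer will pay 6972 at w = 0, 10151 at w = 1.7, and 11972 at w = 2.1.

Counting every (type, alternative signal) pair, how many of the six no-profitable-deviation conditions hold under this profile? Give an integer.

3

Peach (own payoff 11972 − 68×2.1 = 11829.2): to w=0 gives 6972 → no gain ✓; to w=1.7 gives 10151 − 68×1.7 = 10035.4 → no gain ✓.
Average (own payoff 10151 − 329×1.7 = 9591.7): to w=0 gives 6972 → no gain ✓; to w=2.1 gives 11972 − 329×2.1 = 11281.1 → profitable ✗.
Lemon (own payoff 6972): to w=1.7 gives 10151 − 455×1.7 = 9377.5 → profitable ✗; to w=2.1 gives 11972 − 455×2.1 = 11016.5 → profitable ✗.
3 of the 6 constraints hold; not an equilibrium.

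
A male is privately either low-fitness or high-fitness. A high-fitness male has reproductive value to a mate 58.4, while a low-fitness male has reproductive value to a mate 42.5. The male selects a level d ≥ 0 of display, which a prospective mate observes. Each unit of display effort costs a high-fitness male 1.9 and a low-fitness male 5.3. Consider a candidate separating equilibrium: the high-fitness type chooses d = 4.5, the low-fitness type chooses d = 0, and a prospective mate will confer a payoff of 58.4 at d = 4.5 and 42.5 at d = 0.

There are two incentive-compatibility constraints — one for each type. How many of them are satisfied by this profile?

High-fitness type: signal → 58.4 − 1.9 × 4.5 = 49.85; deviate to 0 → 42.5. IC holds (49.85 ≥ 42.5).
Low-fitness type: stay at 0 → 42.5; mimic → 58.4 − 5.3 × 4.5 = 34.55. IC holds (42.5 ≥ 34.55).
2 of 2 constraints hold, so this is a separating equilibrium.

2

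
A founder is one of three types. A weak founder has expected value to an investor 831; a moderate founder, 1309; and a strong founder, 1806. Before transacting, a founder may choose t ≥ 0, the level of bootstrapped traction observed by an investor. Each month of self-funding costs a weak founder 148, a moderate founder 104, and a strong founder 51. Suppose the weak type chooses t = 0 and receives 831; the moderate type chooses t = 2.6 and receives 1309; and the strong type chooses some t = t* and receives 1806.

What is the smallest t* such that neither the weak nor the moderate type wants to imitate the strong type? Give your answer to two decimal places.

Weak type (on-path payoff 831) won't mimic when 831 ≥ 1806 − 148·t*, i.e. t* ≥ 6.59.
Moderate type (on-path payoff 1309 − 104×2.6 = 1038.6) won't mimic when 1038.6 ≥ 1806 − 104·t*, i.e. t* ≥ 7.38.
Both must hold, so t* = max(6.59, 7.38) = 7.38. The moderate type's constraint binds.

7.38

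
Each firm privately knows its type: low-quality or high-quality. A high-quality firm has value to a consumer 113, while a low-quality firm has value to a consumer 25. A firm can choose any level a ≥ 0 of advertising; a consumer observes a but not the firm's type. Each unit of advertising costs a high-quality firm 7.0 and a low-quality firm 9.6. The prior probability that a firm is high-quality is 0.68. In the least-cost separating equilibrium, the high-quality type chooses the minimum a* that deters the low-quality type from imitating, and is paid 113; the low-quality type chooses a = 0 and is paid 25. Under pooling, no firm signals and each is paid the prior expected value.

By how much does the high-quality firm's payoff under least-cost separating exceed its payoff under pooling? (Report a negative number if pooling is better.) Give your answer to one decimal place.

-36.0

Least-cost separating signal: a* solves 25 = 113 − 9.6·a*, so a* = (113 − 25)/9.6 ≈ 9.1667.
High-quality type's separating payoff: 113 − 7.0 × a* = 113 − 7.0 × (113 − 25)/9.6 = 113 − 616/9.6 ≈ 48.833.
Pooling payoff: 0.68 × 113 + 0.32 × 25 = 84.84.
Difference: 48.833 − 84.84 = -36.007, i.e. -36.0 to one decimal place.
The high-quality type would prefer the pooling outcome.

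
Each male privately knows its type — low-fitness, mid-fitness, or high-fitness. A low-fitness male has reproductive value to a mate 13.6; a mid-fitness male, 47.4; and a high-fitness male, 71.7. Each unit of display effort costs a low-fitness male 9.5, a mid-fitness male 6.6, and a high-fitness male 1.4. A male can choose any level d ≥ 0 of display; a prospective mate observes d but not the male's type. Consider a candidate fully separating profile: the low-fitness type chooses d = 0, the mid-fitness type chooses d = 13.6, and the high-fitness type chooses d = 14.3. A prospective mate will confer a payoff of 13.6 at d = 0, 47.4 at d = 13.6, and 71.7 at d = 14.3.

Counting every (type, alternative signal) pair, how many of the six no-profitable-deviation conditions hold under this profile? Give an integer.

Low-fitness (own payoff 13.6): to d=13.6 gives 47.4 − 9.5×13.6 = -81.8 → no gain ✓; to d=14.3 gives 71.7 − 9.5×14.3 = -64.15 → no gain ✓.
Mid-fitness (own payoff 47.4 − 6.6×13.6 = -42.36): to d=0 gives 13.6 → profitable ✗; to d=14.3 gives 71.7 − 6.6×14.3 = -22.68 → profitable ✗.
High-fitness (own payoff 71.7 − 1.4×14.3 = 51.68): to d=0 gives 13.6 → no gain ✓; to d=13.6 gives 47.4 − 1.4×13.6 = 28.36 → no gain ✓.
4 of the 6 constraints hold; not an equilibrium.

4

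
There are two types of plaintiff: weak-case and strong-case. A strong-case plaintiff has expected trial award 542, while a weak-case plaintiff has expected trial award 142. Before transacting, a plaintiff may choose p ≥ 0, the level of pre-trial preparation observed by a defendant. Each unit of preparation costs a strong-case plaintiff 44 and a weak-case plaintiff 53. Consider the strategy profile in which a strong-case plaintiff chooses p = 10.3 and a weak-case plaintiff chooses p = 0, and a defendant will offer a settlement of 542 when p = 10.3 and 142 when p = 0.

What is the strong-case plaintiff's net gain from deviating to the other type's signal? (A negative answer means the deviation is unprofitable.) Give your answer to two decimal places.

53.20

Playing p = 10.3 the strong-case plaintiff receives 542 − 44 × 10.3 = 88.8.
Deviating to p = 0 yields 142 instead.
Gain from deviating: 142 − 88.8 = 53.20.
The gain is positive, so the strong-case type's incentive-compatibility constraint is violated — this profile is not a separating equilibrium.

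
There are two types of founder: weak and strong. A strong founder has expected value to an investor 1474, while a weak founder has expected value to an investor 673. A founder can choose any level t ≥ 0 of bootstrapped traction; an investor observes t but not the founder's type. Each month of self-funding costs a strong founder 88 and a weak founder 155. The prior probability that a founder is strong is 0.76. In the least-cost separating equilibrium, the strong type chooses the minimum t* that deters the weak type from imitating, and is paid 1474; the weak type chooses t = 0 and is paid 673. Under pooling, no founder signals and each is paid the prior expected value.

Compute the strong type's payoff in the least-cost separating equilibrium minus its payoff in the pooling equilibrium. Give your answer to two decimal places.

-262.52

Least-cost separating signal: t* solves 673 = 1474 − 155·t*, so t* = (1474 − 673)/155 ≈ 5.1677.
Strong type's separating payoff: 1474 − 88 × t* = 1474 − 88 × (1474 − 673)/155 = 1474 − 70488/155 ≈ 1019.2387.
Pooling payoff: 0.76 × 1474 + 0.24 × 673 = 1281.76.
Difference: 1019.2387 − 1281.76 = -262.5213, i.e. -262.52 to two decimal places.
The strong type would prefer the pooling outcome.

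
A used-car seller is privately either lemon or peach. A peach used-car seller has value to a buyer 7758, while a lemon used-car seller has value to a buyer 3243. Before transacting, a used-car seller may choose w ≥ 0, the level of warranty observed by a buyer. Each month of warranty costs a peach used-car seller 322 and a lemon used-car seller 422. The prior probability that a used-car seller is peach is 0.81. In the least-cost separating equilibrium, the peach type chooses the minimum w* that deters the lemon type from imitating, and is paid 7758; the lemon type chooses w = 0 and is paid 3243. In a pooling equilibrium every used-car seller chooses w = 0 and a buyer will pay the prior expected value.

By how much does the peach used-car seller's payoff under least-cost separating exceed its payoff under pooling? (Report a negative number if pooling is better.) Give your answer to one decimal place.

-2587.2

Least-cost separating signal: w* solves 3243 = 7758 − 422·w*, so w* = (7758 − 3243)/422 ≈ 10.6991.
Peach type's separating payoff: 7758 − 322 × w* = 7758 − 322 × (7758 − 3243)/422 = 7758 − 1453830/422 ≈ 4312.905.
Pooling payoff: 0.81 × 7758 + 0.19 × 3243 = 6900.15.
Difference: 4312.905 − 6900.15 = -2587.245, i.e. -2587.2 to one decimal place.
The peach type would prefer the pooling outcome.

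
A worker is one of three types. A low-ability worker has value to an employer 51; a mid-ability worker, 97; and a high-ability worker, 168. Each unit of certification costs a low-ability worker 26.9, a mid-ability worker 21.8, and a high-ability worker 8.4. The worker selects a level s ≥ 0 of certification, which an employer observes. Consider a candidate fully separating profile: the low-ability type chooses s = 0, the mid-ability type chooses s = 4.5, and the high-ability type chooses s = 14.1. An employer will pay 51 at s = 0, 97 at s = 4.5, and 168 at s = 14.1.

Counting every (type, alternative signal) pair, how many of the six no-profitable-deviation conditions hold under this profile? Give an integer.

Low-ability (own payoff 51): to s=4.5 gives 97 − 26.9×4.5 = -24.05 → no gain ✓; to s=14.1 gives 168 − 26.9×14.1 = -211.29 → no gain ✓.
High-ability (own payoff 168 − 8.4×14.1 = 49.56): to s=0 gives 51 → profitable ✗; to s=4.5 gives 97 − 8.4×4.5 = 59.2 → profitable ✗.
Mid-ability (own payoff 97 − 21.8×4.5 = -1.1): to s=0 gives 51 → profitable ✗; to s=14.1 gives 168 − 21.8×14.1 = -139.38 → no gain ✓.
3 of the 6 constraints hold; not an equilibrium.

3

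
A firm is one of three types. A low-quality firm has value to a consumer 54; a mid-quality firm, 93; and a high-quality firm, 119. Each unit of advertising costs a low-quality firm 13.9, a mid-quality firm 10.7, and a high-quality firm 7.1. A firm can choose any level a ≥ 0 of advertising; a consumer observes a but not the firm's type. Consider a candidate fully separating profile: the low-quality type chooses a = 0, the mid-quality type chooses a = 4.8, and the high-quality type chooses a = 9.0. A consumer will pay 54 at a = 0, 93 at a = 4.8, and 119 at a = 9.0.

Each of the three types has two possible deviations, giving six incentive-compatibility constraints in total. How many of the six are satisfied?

Mid-quality (own payoff 93 − 10.7×4.8 = 41.64): to a=0 gives 54 → profitable ✗; to a=9.0 gives 119 − 10.7×9.0 = 22.7 → no gain ✓.
High-quality (own payoff 119 − 7.1×9.0 = 55.1): to a=0 gives 54 → no gain ✓; to a=4.8 gives 93 − 7.1×4.8 = 58.92 → profitable ✗.
Low-quality (own payoff 54): to a=4.8 gives 93 − 13.9×4.8 = 26.28 → no gain ✓; to a=9.0 gives 119 − 13.9×9.0 = -6.1 → no gain ✓.
4 of the 6 constraints hold; not an equilibrium.

4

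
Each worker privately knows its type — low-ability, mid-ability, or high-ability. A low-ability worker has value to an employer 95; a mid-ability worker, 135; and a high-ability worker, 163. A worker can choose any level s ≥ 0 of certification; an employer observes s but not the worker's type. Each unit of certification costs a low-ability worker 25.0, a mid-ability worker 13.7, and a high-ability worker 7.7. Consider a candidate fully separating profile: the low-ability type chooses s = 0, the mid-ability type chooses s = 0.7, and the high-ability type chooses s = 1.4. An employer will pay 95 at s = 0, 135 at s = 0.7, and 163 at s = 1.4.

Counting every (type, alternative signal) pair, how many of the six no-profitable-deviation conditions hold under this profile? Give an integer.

Mid-ability (own payoff 135 − 13.7×0.7 = 125.41): to s=0 gives 95 → no gain ✓; to s=1.4 gives 163 − 13.7×1.4 = 143.82 → profitable ✗.
High-ability (own payoff 163 − 7.7×1.4 = 152.22): to s=0 gives 95 → no gain ✓; to s=0.7 gives 135 − 7.7×0.7 = 129.61 → no gain ✓.
Low-ability (own payoff 95): to s=0.7 gives 135 − 25.0×0.7 = 117.5 → profitable ✗; to s=1.4 gives 163 − 25.0×1.4 = 128 → profitable ✗.
3 of the 6 constraints hold; not an equilibrium.

3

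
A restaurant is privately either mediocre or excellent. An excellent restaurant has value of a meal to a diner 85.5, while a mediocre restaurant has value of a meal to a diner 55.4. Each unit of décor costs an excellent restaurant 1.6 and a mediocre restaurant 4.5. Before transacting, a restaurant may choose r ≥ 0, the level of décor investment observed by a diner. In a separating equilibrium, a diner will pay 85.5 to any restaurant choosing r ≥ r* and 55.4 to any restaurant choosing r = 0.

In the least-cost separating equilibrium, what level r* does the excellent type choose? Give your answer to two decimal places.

6.69

A mediocre restaurant choosing r = 0 receives 55.4.
Imitating at r* instead would pay 85.5 at cost 4.5·r*, netting 85.5 − 4.5·r*.
Indifference: 55.4 = 85.5 − 4.5·r*, so r* = (85.5 − 55.4) / 4.5 ≈ 6.69.
This is the mediocre type's binding incentive-compatibility constraint; any r ≥ 6.69 sustains separation on that side.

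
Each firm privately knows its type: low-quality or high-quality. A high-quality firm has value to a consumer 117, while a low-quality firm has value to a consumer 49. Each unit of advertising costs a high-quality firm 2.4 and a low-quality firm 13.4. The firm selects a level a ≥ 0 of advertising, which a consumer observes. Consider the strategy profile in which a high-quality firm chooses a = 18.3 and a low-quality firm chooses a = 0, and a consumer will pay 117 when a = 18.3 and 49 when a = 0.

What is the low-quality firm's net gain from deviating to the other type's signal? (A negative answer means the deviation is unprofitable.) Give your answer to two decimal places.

Playing a = 0 the low-quality firm receives 49.
Deviating to a = 18.3 brings payment 117 at cost 13.4 × 18.3 = 245.22, netting -128.22.
Gain from deviating: -128.22 − 49 = -177.22.
The gain is negative, so the low-quality type's incentive-compatibility constraint is satisfied.

-177.22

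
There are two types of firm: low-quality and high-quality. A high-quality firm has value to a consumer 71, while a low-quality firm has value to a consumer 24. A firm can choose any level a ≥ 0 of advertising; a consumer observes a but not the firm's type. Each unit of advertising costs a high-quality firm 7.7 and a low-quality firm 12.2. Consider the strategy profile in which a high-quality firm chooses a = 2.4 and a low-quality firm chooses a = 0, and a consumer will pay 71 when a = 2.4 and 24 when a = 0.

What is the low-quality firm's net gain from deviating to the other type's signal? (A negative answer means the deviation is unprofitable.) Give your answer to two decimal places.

17.72

Playing a = 0 the low-quality firm receives 24.
Deviating to a = 2.4 brings payment 71 at cost 12.2 × 2.4 = 29.28, netting 41.72.
Gain from deviating: 41.72 − 24 = 17.72.
The gain is positive, so the low-quality type's incentive-compatibility constraint is violated — this profile is not a separating equilibrium.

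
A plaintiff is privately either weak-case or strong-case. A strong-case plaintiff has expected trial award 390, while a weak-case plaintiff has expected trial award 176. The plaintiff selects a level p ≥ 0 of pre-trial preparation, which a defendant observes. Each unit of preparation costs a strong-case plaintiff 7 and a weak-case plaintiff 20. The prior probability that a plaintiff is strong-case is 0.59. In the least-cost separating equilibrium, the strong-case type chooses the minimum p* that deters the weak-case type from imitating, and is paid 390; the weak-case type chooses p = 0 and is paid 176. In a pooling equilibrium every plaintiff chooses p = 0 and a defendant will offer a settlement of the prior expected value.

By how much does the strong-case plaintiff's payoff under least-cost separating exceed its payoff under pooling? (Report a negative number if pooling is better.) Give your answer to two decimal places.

12.84

Least-cost separating signal: p* solves 176 = 390 − 20·p*, so p* = (390 − 176)/20 = 10.7.
Strong-case type's separating payoff: 390 − 7 × p* = 390 − 7 × (390 − 176)/20 = 390 − 1498/20 = 315.1.
Pooling payoff: 0.59 × 390 + 0.41 × 176 = 302.26.
Difference: 315.1 − 302.26 = 12.84.
The strong-case type prefers to separate.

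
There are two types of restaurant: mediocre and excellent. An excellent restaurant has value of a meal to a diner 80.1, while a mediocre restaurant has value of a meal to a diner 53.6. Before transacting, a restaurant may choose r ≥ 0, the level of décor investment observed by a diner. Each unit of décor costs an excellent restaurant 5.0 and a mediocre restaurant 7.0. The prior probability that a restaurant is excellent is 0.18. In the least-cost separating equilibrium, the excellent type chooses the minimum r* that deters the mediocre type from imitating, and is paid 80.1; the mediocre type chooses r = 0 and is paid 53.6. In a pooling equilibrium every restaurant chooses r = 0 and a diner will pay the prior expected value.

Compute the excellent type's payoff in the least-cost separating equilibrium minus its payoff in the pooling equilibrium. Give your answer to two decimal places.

2.80

Least-cost separating signal: r* solves 53.6 = 80.1 − 7.0·r*, so r* = (80.1 − 53.6)/7.0 ≈ 3.7857.
Excellent type's separating payoff: 80.1 − 5.0 × r* = 80.1 − 5.0 × (80.1 − 53.6)/7.0 = 80.1 − 132.5/7.0 ≈ 61.1714.
Pooling payoff: 0.18 × 80.1 + 0.82 × 53.6 = 58.37.
Difference: 61.1714 − 58.37 = 2.8014, i.e. 2.80 to two decimal places.
The excellent type prefers to separate.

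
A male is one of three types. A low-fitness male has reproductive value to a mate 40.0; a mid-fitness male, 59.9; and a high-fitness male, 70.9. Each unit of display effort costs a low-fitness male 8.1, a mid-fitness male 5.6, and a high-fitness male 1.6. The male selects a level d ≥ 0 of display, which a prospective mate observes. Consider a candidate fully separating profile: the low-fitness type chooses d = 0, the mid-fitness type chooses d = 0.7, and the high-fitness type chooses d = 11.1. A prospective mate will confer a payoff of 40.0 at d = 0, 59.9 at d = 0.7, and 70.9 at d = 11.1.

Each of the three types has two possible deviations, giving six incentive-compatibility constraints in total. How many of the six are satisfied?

4

Mid-fitness (own payoff 59.9 − 5.6×0.7 = 55.98): to d=0 gives 40.0 → no gain ✓; to d=11.1 gives 70.9 − 5.6×11.1 = 8.74 → no gain ✓.
High-fitness (own payoff 70.9 − 1.6×11.1 = 53.14): to d=0 gives 40.0 → no gain ✓; to d=0.7 gives 59.9 − 1.6×0.7 = 58.78 → profitable ✗.
Low-fitness (own payoff 40.0): to d=0.7 gives 59.9 − 8.1×0.7 = 54.23 → profitable ✗; to d=11.1 gives 70.9 − 8.1×11.1 = -19.01 → no gain ✓.
4 of the 6 constraints hold; not an equilibrium.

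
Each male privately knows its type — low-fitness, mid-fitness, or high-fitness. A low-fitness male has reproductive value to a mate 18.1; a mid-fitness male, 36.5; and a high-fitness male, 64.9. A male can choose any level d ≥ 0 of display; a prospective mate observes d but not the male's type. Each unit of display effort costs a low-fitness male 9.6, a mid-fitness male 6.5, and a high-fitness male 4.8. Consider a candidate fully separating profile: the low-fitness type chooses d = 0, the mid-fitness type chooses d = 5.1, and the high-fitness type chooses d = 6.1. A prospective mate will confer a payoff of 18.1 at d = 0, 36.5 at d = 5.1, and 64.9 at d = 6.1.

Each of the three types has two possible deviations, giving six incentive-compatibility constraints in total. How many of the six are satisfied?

High-fitness (own payoff 64.9 − 4.8×6.1 = 35.62): to d=0 gives 18.1 → no gain ✓; to d=5.1 gives 36.5 − 4.8×5.1 = 12.02 → no gain ✓.
Mid-fitness (own payoff 36.5 − 6.5×5.1 = 3.35): to d=0 gives 18.1 → profitable ✗; to d=6.1 gives 64.9 − 6.5×6.1 = 25.25 → profitable ✗.
Low-fitness (own payoff 18.1): to d=5.1 gives 36.5 − 9.6×5.1 = -12.46 → no gain ✓; to d=6.1 gives 64.9 − 9.6×6.1 = 6.34 → no gain ✓.
4 of the 6 constraints hold; not an equilibrium.

4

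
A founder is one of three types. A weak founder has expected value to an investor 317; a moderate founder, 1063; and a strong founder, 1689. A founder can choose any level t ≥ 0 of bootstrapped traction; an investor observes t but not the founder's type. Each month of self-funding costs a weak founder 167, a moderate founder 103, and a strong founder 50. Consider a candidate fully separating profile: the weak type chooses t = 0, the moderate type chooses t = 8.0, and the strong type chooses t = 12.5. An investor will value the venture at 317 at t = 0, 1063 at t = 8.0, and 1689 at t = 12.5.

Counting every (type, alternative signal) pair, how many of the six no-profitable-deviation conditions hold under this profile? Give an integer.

4

Moderate (own payoff 1063 − 103×8.0 = 239): to t=0 gives 317 → profitable ✗; to t=12.5 gives 1689 − 103×12.5 = 401.5 → profitable ✗.
Weak (own payoff 317): to t=8.0 gives 1063 − 167×8.0 = -273 → no gain ✓; to t=12.5 gives 1689 − 167×12.5 = -398.5 → no gain ✓.
Strong (own payoff 1689 − 50×12.5 = 1064): to t=0 gives 317 → no gain ✓; to t=8.0 gives 1063 − 50×8.0 = 663 → no gain ✓.
4 of the 6 constraints hold; not an equilibrium.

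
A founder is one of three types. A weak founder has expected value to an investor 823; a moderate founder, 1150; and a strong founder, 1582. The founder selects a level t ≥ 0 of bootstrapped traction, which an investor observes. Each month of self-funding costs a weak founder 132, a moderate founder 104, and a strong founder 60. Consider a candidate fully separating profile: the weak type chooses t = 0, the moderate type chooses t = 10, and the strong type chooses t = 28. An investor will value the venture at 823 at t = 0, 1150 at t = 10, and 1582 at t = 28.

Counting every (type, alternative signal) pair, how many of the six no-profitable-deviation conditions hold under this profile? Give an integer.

Weak (own payoff 823): to t=10 gives 1150 − 132×10 = -170 → no gain ✓; to t=28 gives 1582 − 132×28 = -2114 → no gain ✓.
Moderate (own payoff 1150 − 104×10 = 110): to t=0 gives 823 → profitable ✗; to t=28 gives 1582 − 104×28 = -1330 → no gain ✓.
Strong (own payoff 1582 − 60×28 = -98): to t=0 gives 823 → profitable ✗; to t=10 gives 1150 − 60×10 = 550 → profitable ✗.
3 of the 6 constraints hold; not an equilibrium.

3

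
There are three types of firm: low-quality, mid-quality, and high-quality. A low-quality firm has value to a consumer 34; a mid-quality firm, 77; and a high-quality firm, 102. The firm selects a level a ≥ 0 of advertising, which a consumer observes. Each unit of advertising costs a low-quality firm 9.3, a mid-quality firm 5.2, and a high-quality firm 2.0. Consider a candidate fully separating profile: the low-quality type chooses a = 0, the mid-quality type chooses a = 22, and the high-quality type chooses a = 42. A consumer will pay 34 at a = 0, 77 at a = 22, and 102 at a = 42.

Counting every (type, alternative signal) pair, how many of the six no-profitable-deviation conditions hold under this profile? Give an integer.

3

Low-quality (own payoff 34): to a=22 gives 77 − 9.3×22 = -127.6 → no gain ✓; to a=42 gives 102 − 9.3×42 = -288.6 → no gain ✓.
Mid-quality (own payoff 77 − 5.2×22 = -37.4): to a=0 gives 34 → profitable ✗; to a=42 gives 102 − 5.2×42 = -116.4 → no gain ✓.
High-quality (own payoff 102 − 2.0×42 = 18): to a=0 gives 34 → profitable ✗; to a=22 gives 77 − 2.0×22 = 33 → profitable ✗.
3 of the 6 constraints hold; not an equilibrium.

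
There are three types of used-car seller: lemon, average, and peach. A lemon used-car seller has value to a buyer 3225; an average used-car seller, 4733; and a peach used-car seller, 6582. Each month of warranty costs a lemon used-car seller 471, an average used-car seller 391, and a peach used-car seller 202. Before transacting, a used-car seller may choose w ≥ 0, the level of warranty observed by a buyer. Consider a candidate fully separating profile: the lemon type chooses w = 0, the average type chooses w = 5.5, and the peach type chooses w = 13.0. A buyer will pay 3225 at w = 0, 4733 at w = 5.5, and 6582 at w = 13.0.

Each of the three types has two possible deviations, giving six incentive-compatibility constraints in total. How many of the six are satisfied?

5

Average (own payoff 4733 − 391×5.5 = 2582.5): to w=0 gives 3225 → profitable ✗; to w=13.0 gives 6582 − 391×13.0 = 1499 → no gain ✓.
Peach (own payoff 6582 − 202×13.0 = 3956): to w=0 gives 3225 → no gain ✓; to w=5.5 gives 4733 − 202×5.5 = 3622 → no gain ✓.
Lemon (own payoff 3225): to w=5.5 gives 4733 − 471×5.5 = 2142.5 → no gain ✓; to w=13.0 gives 6582 − 471×13.0 = 459 → no gain ✓.
5 of the 6 constraints hold; not an equilibrium.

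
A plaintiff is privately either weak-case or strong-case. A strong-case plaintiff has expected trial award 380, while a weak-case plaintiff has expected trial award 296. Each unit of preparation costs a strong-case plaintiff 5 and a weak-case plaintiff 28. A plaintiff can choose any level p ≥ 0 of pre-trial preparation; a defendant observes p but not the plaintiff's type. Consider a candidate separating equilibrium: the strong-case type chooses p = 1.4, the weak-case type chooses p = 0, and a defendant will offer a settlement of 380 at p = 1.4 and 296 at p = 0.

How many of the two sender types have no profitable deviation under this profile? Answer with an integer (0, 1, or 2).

Weak-case type: stay at 0 → 296; mimic → 380 − 28 × 1.4 = 340.8. IC fails (296 < 340.8).
Strong-case type: signal → 380 − 5 × 1.4 = 373; deviate to 0 → 296. IC holds (373 ≥ 296).
1 of 2 constraints hold, so this profile is not an equilibrium.

1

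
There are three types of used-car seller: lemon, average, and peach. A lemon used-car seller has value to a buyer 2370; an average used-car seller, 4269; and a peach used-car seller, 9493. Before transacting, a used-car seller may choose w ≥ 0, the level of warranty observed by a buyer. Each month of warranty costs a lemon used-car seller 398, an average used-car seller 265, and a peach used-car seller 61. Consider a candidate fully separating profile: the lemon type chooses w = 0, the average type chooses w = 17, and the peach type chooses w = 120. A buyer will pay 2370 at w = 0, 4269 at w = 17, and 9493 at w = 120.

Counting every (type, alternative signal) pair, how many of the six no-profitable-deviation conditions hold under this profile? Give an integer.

3

Peach (own payoff 9493 − 61×120 = 2173): to w=0 gives 2370 → profitable ✗; to w=17 gives 4269 − 61×17 = 3232 → profitable ✗.
Average (own payoff 4269 − 265×17 = -236): to w=0 gives 2370 → profitable ✗; to w=120 gives 9493 − 265×120 = -22307 → no gain ✓.
Lemon (own payoff 2370): to w=17 gives 4269 − 398×17 = -2497 → no gain ✓; to w=120 gives 9493 − 398×120 = -38267 → no gain ✓.
3 of the 6 constraints hold; not an equilibrium.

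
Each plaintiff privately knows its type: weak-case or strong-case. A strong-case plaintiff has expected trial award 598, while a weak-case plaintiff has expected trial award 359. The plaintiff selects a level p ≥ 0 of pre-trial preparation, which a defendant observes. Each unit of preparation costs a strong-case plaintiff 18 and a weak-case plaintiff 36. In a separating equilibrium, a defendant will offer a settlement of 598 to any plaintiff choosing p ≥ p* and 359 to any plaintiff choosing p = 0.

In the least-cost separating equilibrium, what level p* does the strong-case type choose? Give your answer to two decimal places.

6.64

A weak-case plaintiff choosing p = 0 receives 359.
Imitating at p* instead would pay 598 at cost 36·p*, netting 598 − 36·p*.
Indifference: 359 = 598 − 36·p*, so p* = (598 − 359) / 36 ≈ 6.64.
This is the weak-case type's binding incentive-compatibility constraint; any p ≥ 6.64 sustains separation on that side.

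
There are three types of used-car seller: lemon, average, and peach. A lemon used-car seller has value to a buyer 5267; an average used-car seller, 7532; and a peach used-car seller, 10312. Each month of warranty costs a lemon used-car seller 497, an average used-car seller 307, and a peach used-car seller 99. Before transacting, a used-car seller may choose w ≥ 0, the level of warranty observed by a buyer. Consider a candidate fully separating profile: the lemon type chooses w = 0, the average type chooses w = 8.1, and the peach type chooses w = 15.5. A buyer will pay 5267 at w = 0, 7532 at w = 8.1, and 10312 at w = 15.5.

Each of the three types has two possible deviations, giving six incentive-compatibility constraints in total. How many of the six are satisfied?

4

Peach (own payoff 10312 − 99×15.5 = 8777.5): to w=0 gives 5267 → no gain ✓; to w=8.1 gives 7532 − 99×8.1 = 6730.1 → no gain ✓.
Average (own payoff 7532 − 307×8.1 = 5045.3): to w=0 gives 5267 → profitable ✗; to w=15.5 gives 10312 − 307×15.5 = 5553.5 → profitable ✗.
Lemon (own payoff 5267): to w=8.1 gives 7532 − 497×8.1 = 3506.3 → no gain ✓; to w=15.5 gives 10312 − 497×15.5 = 2608.5 → no gain ✓.
4 of the 6 constraints hold; not an equilibrium.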